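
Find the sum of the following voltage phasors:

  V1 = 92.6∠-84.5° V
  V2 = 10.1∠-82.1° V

Step 1 — Convert each phasor to rectangular form:
  V1 = 92.6·(cos(-84.5°) + j·sin(-84.5°)) = 8.875 - j92.17 V
  V2 = 10.1·(cos(-82.1°) + j·sin(-82.1°)) = 1.388 - j10 V
Step 2 — Sum components: V_total = 10.26 - j102.2 V.
Step 3 — Convert to polar: |V_total| = 102.7 V, ∠V_total = -84.3°.

V_total = 102.7∠-84.3° V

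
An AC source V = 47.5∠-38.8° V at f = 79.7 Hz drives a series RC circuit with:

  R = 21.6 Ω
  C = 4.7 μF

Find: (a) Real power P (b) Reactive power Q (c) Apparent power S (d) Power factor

Step 1 — Angular frequency: ω = 2π·f = 2π·79.7 = 500.8 rad/s.
Step 2 — Component impedances:
  R: Z = R = 21.6 Ω
  C: Z = 1/(jωC) = -j/(ω·C) = 0 - j424.9 Ω
Step 3 — Series combination: Z_total = R + C = 21.6 - j424.9 Ω = 425.4∠-87.1° Ω.
Step 4 — Source phasor: V = 47.5∠-38.8° V = 37.02 - j29.76 V.
Step 5 — Current: I = V / Z = 0.07429 + j0.08335 A = 0.1117∠48.3° A.
Step 6 — Complex power: S = V·I* = 0.2693 - j5.297 VA.
Step 7 — Real power: P = Re(S) = 0.2693 W.
Step 8 — Reactive power: Q = Im(S) = -5.297 VAR.
Step 9 — Apparent power: |S| = 5.304 VA.
Step 10 — Power factor: PF = P/|S| = 0.05077 (leading).

(a) P = 0.2693 W  (b) Q = -5.297 VAR  (c) S = 5.304 VA  (d) PF = 0.05077 (leading)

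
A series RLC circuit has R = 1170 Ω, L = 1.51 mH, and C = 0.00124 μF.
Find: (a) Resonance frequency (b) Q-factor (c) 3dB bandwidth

Step 1 — Resonance: ω₀ = 1/√(LC) = 1/√(0.00151·1.24e-09) = 7.308e+05 rad/s.
Step 2 — f₀ = ω₀/(2π) = 1.163e+05 Hz.
Step 3 — Series Q: Q = ω₀L/R = 7.308e+05·0.00151/1170 = 0.9432.
Step 4 — Bandwidth: Δω = ω₀/Q = 7.748e+05 rad/s; BW = Δω/(2π) = 1.233e+05 Hz.

(a) f₀ = 1.163e+05 Hz  (b) Q = 0.9432  (c) BW = 1.233e+05 Hz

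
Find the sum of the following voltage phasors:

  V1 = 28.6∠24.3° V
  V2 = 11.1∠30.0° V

Step 1 — Convert each phasor to rectangular form:
  V1 = 28.6·(cos(24.3°) + j·sin(24.3°)) = 26.07 + j11.77 V
  V2 = 11.1·(cos(30.0°) + j·sin(30.0°)) = 9.613 + j5.55 V
Step 2 — Sum components: V_total = 35.68 + j17.32 V.
Step 3 — Convert to polar: |V_total| = 39.66 V, ∠V_total = 25.9°.

V_total = 39.66∠25.9° V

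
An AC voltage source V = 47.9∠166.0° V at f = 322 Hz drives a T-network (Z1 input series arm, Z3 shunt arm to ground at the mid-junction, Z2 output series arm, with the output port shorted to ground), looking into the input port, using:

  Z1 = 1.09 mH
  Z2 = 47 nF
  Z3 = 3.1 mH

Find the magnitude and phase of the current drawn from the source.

Step 1 — Angular frequency: ω = 2π·f = 2π·322 = 2023 rad/s.
Step 2 — Component impedances:
  Z1: Z = jωL = j·2023·0.00109 = 0 + j2.205 Ω
  Z2: Z = 1/(jωC) = -j/(ω·C) = 0 - j1.052e+04 Ω
  Z3: Z = jωL = j·2023·0.0031 = 0 + j6.272 Ω
Step 3 — With the output port shorted to ground, the output series arm Z2 runs from the junction to ground; the shunt arm Z3 also runs from the junction to ground. They appear in parallel: Z3 || Z2 = 0 + j6.276 Ω.
Step 4 — Series with input arm Z1: Z_in = Z1 + (Z3 || Z2) = 0 + j8.481 Ω = 8.481∠90.0° Ω.
Step 5 — Source phasor: V = 47.9∠166.0° V = -46.48 + j11.59 V.
Step 6 — Ohm's law: I = V / Z_total = (-46.48 + j11.59) / (0 + j8.481) = 1.366 + j5.48 A.
Step 7 — Convert to polar: |I| = 5.648 A, ∠I = 76.0°.

I = 5.648∠76.0° A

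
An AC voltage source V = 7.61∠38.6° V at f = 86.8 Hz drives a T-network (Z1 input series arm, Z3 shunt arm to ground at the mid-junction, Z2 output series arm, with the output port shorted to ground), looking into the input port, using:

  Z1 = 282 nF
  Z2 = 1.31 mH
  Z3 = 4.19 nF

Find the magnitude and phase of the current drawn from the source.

Step 1 — Angular frequency: ω = 2π·f = 2π·86.8 = 545.4 rad/s.
Step 2 — Component impedances:
  Z1: Z = 1/(jωC) = -j/(ω·C) = 0 - j6502 Ω
  Z2: Z = jωL = j·545.4·0.00131 = 0 + j0.7144 Ω
  Z3: Z = 1/(jωC) = -j/(ω·C) = 0 - j4.376e+05 Ω
Step 3 — With the output port shorted to ground, the output series arm Z2 runs from the junction to ground; the shunt arm Z3 also runs from the junction to ground. They appear in parallel: Z3 || Z2 = 0 + j0.7144 Ω.
Step 4 — Series with input arm Z1: Z_in = Z1 + (Z3 || Z2) = 0 - j6501 Ω = 6501∠-90.0° Ω.
Step 5 — Source phasor: V = 7.61∠38.6° V = 5.947 + j4.748 V.
Step 6 — Ohm's law: I = V / Z_total = (5.947 + j4.748) / (0 - j6501) = -0.0007303 + j0.0009148 A.
Step 7 — Convert to polar: |I| = 0.001171 A, ∠I = 128.6°.

I = 0.001171∠128.6° A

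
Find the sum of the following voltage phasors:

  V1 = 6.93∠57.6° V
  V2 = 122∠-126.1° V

Step 1 — Convert each phasor to rectangular form:
  V1 = 6.93·(cos(57.6°) + j·sin(57.6°)) = 3.713 + j5.851 V
  V2 = 122·(cos(-126.1°) + j·sin(-126.1°)) = -71.88 - j98.57 V
Step 2 — Sum components: V_total = -68.17 - j92.72 V.
Step 3 — Convert to polar: |V_total| = 115.1 V, ∠V_total = -126.3°.

V_total = 115.1∠-126.3° V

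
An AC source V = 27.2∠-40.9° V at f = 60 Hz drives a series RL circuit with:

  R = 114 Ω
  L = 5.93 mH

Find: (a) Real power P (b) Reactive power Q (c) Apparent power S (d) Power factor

Step 1 — Angular frequency: ω = 2π·f = 2π·60 = 377 rad/s.
Step 2 — Component impedances:
  R: Z = R = 114 Ω
  L: Z = jωL = j·377·0.00593 = 0 + j2.236 Ω
Step 3 — Series combination: Z_total = R + L = 114 + j2.236 Ω = 114∠1.1° Ω.
Step 4 — Source phasor: V = 27.2∠-40.9° V = 20.56 - j17.81 V.
Step 5 — Current: I = V / Z = 0.1772 - j0.1597 A = 0.2386∠-42.0° A.
Step 6 — Complex power: S = V·I* = 6.487 + j0.1272 VA.
Step 7 — Real power: P = Re(S) = 6.487 W.
Step 8 — Reactive power: Q = Im(S) = 0.1272 VAR.
Step 9 — Apparent power: |S| = 6.489 VA.
Step 10 — Power factor: PF = P/|S| = 0.9998 (lagging).

(a) P = 6.487 W  (b) Q = 0.1272 VAR  (c) S = 6.489 VA  (d) PF = 0.9998 (lagging)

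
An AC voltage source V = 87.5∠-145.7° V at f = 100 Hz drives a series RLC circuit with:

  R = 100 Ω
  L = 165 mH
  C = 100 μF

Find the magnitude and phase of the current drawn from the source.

Step 1 — Angular frequency: ω = 2π·f = 2π·100 = 628.3 rad/s.
Step 2 — Component impedances:
  R: Z = R = 100 Ω
  L: Z = jωL = j·628.3·0.165 = 0 + j103.7 Ω
  C: Z = 1/(jωC) = -j/(ω·C) = 0 - j15.92 Ω
Step 3 — Series combination: Z_total = R + L + C = 100 + j87.76 Ω = 133∠41.3° Ω.
Step 4 — Source phasor: V = 87.5∠-145.7° V = -72.28 - j49.31 V.
Step 5 — Ohm's law: I = V / Z_total = (-72.28 - j49.31) / (100 + j87.76) = -0.6528 + j0.0798 A.
Step 6 — Convert to polar: |I| = 0.6577 A, ∠I = 173.0°.

I = 0.6577∠173.0° A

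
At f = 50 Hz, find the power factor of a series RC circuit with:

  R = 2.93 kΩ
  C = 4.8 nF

Step 1 — Angular frequency: ω = 2π·f = 2π·50 = 314.2 rad/s.
Step 2 — Component impedances:
  R: Z = R = 2930 Ω
  C: Z = 1/(jωC) = -j/(ω·C) = 0 - j6.631e+05 Ω
Step 3 — Series combination: Z_total = R + C = 2930 - j6.631e+05 Ω = 6.632e+05∠-89.7° Ω.
Step 4 — Power factor: PF = cos(φ) = Re(Z)/|Z| = 2930/6.632e+05 = 0.004418.
Step 5 — Type: Im(Z) = -6.631e+05 ⇒ leading (phase φ = -89.7°).

PF = 0.004418 (leading, φ = -89.7°)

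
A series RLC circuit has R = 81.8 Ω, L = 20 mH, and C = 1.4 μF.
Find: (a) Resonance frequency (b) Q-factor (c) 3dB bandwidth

Step 1 — Resonance: ω₀ = 1/√(LC) = 1/√(0.02·1.4e-06) = 5976 rad/s.
Step 2 — f₀ = ω₀/(2π) = 951.1 Hz.
Step 3 — Series Q: Q = ω₀L/R = 5976·0.02/81.8 = 1.461.
Step 4 — Bandwidth: Δω = ω₀/Q = 4090 rad/s; BW = Δω/(2π) = 650.9 Hz.

(a) f₀ = 951.1 Hz  (b) Q = 1.461  (c) BW = 650.9 Hz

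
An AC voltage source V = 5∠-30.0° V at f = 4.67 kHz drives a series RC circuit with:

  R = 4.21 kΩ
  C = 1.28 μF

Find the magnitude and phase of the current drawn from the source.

Step 1 — Angular frequency: ω = 2π·f = 2π·4670 = 2.934e+04 rad/s.
Step 2 — Component impedances:
  R: Z = R = 4210 Ω
  C: Z = 1/(jωC) = -j/(ω·C) = 0 - j26.63 Ω
Step 3 — Series combination: Z_total = R + C = 4210 - j26.63 Ω = 4210∠-0.4° Ω.
Step 4 — Source phasor: V = 5∠-30.0° V = 4.33 - j2.5 V.
Step 5 — Ohm's law: I = V / Z_total = (4.33 - j2.5) / (4210 - j26.63) = 0.001032 - j0.0005873 A.
Step 6 — Convert to polar: |I| = 0.001188 A, ∠I = -29.6°.

I = 0.001188∠-29.6° A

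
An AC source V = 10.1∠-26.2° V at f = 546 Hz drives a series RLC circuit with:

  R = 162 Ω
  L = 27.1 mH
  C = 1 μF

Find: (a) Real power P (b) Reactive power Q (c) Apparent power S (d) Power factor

Step 1 — Angular frequency: ω = 2π·f = 2π·546 = 3431 rad/s.
Step 2 — Component impedances:
  R: Z = R = 162 Ω
  L: Z = jωL = j·3431·0.0271 = 0 + j92.97 Ω
  C: Z = 1/(jωC) = -j/(ω·C) = 0 - j291.5 Ω
Step 3 — Series combination: Z_total = R + L + C = 162 - j198.5 Ω = 256.2∠-50.8° Ω.
Step 4 — Source phasor: V = 10.1∠-26.2° V = 9.062 - j4.459 V.
Step 5 — Current: I = V / Z = 0.03584 + j0.0164 A = 0.03942∠24.6° A.
Step 6 — Complex power: S = V·I* = 0.2517 - j0.3084 VA.
Step 7 — Real power: P = Re(S) = 0.2517 W.
Step 8 — Reactive power: Q = Im(S) = -0.3084 VAR.
Step 9 — Apparent power: |S| = 0.3981 VA.
Step 10 — Power factor: PF = P/|S| = 0.6322 (leading).

(a) P = 0.2517 W  (b) Q = -0.3084 VAR  (c) S = 0.3981 VA  (d) PF = 0.6322 (leading)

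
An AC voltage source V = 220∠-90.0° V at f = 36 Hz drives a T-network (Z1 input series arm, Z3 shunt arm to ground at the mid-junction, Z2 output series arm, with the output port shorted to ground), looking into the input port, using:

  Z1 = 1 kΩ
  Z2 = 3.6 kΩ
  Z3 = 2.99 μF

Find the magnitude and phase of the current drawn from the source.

Step 1 — Angular frequency: ω = 2π·f = 2π·36 = 226.2 rad/s.
Step 2 — Component impedances:
  Z1: Z = R = 1000 Ω
  Z2: Z = R = 3600 Ω
  Z3: Z = 1/(jωC) = -j/(ω·C) = 0 - j1479 Ω
Step 3 — With the output port shorted to ground, the output series arm Z2 runs from the junction to ground; the shunt arm Z3 also runs from the junction to ground. They appear in parallel: Z3 || Z2 = 519.6 - j1265 Ω.
Step 4 — Series with input arm Z1: Z_in = Z1 + (Z3 || Z2) = 1520 - j1265 Ω = 1977∠-39.8° Ω.
Step 5 — Source phasor: V = 220∠-90.0° V = 0 - j220 V.
Step 6 — Ohm's law: I = V / Z_total = (0 - j220) / (1520 - j1265) = 0.07119 - j0.08551 A.
Step 7 — Convert to polar: |I| = 0.1113 A, ∠I = -50.2°.

I = 0.1113∠-50.2° A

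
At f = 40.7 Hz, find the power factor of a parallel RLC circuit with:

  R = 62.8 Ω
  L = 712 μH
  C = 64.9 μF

Step 1 — Angular frequency: ω = 2π·f = 2π·40.7 = 255.7 rad/s.
Step 2 — Component impedances:
  R: Z = R = 62.8 Ω
  L: Z = jωL = j·255.7·0.000712 = 0 + j0.1821 Ω
  C: Z = 1/(jωC) = -j/(ω·C) = 0 - j60.25 Ω
Step 3 — Parallel combination: 1/Z_total = 1/R + 1/L + 1/C; Z_total = 0.0005311 + j0.1826 Ω = 0.1826∠89.8° Ω.
Step 4 — Power factor: PF = cos(φ) = Re(Z)/|Z| = 0.0005311/0.18263 = 0.002908.
Step 5 — Type: Im(Z) = 0.1826 ⇒ lagging (phase φ = 89.8°).

PF = 0.002908 (lagging, φ = 89.8°)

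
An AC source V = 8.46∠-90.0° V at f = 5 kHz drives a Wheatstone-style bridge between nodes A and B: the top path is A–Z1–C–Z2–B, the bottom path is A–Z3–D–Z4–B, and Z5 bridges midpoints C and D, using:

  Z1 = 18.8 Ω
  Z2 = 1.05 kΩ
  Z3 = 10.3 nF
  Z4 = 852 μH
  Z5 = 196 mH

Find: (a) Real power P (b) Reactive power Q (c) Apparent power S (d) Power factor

Step 1 — Angular frequency: ω = 2π·f = 2π·5000 = 3.142e+04 rad/s.
Step 2 — Component impedances:
  Z1: Z = R = 18.8 Ω
  Z2: Z = R = 1050 Ω
  Z3: Z = 1/(jωC) = -j/(ω·C) = 0 - j3090 Ω
  Z4: Z = jωL = j·3.142e+04·0.000852 = 0 + j26.77 Ω
  Z5: Z = jωL = j·3.142e+04·0.196 = 0 + j6158 Ω
Step 3 — Bridge requires nodal analysis (the Z5 bridge couples midpoints C and D, so the two paths cannot be reduced to a simple series/parallel combination). Setting node B to ground and injecting 1 A at node A, the 3-node admittance system at A, C, D solves to V_A = Z_AB = 1035 - j185.3 Ω = 1052∠-10.1° Ω.
Step 4 — Source phasor: V = 8.46∠-90.0° V = 0 - j8.46 V.
Step 5 — Current: I = V / Z = 0.001418 - j0.007919 A = 0.008045∠-79.9° A.
Step 6 — Complex power: S = V·I* = 0.067 - j0.01199 VA.
Step 7 — Real power: P = Re(S) = 0.067 W.
Step 8 — Reactive power: Q = Im(S) = -0.01199 VAR.
Step 9 — Apparent power: |S| = 0.06806 VA.
Step 10 — Power factor: PF = P/|S| = 0.9844 (leading).

(a) P = 0.067 W  (b) Q = -0.01199 VAR  (c) S = 0.06806 VA  (d) PF = 0.9844 (leading)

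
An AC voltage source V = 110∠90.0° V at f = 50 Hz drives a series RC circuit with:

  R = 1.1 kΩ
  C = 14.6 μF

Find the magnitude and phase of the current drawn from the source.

Step 1 — Angular frequency: ω = 2π·f = 2π·50 = 314.2 rad/s.
Step 2 — Component impedances:
  R: Z = R = 1100 Ω
  C: Z = 1/(jωC) = -j/(ω·C) = 0 - j218 Ω
Step 3 — Series combination: Z_total = R + C = 1100 - j218 Ω = 1121∠-11.2° Ω.
Step 4 — Source phasor: V = 110∠90.0° V = 0 + j110 V.
Step 5 — Ohm's law: I = V / Z_total = (0 + j110) / (1100 - j218) = -0.01907 + j0.09622 A.
Step 6 — Convert to polar: |I| = 0.09809 A, ∠I = 101.2°.

I = 0.09809∠101.2° A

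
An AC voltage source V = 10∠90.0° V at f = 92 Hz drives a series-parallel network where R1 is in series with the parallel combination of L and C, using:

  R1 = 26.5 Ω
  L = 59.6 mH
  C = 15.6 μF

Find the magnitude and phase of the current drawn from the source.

Step 1 — Angular frequency: ω = 2π·f = 2π·92 = 578.1 rad/s.
Step 2 — Component impedances:
  R1: Z = R = 26.5 Ω
  L: Z = jωL = j·578.1·0.0596 = 0 + j34.45 Ω
  C: Z = 1/(jωC) = -j/(ω·C) = 0 - j110.9 Ω
Step 3 — Parallel branch: L || C = 1/(1/L + 1/C) = 0 + j49.98 Ω.
Step 4 — Series with R1: Z_total = R1 + (L || C) = 26.5 + j49.98 Ω = 56.57∠62.1° Ω.
Step 5 — Source phasor: V = 10∠90.0° V = 0 + j10 V.
Step 6 — Ohm's law: I = V / Z_total = (0 + j10) / (26.5 + j49.98) = 0.1562 + j0.08281 A.
Step 7 — Convert to polar: |I| = 0.1768 A, ∠I = 27.9°.

I = 0.1768∠27.9° A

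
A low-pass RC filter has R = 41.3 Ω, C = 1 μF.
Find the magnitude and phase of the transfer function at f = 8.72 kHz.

Step 1 — Angular frequency: ω = 2π·8720 = 5.479e+04 rad/s.
Step 2 — Transfer function: H(jω) = 1/(1 + jωRC).
Step 3 — Denominator: 1 + jωRC = 1 + j·5.479e+04·41.3·1e-06 = 1 + j2.263.
Step 4 — H = 0.1634 - j0.3697.
Step 5 — Magnitude: |H| = 0.4042 (-7.9 dB); phase: φ = -66.2°.

|H| = 0.4042 (-7.9 dB), φ = -66.2°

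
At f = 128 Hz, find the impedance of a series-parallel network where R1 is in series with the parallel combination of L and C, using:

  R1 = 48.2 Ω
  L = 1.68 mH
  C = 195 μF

Step 1 — Angular frequency: ω = 2π·f = 2π·128 = 804.2 rad/s.
Step 2 — Component impedances:
  R1: Z = R = 48.2 Ω
  L: Z = jωL = j·804.2·0.00168 = 0 + j1.351 Ω
  C: Z = 1/(jωC) = -j/(ω·C) = 0 - j6.376 Ω
Step 3 — Parallel branch: L || C = 1/(1/L + 1/C) = 0 + j1.714 Ω.
Step 4 — Series with R1: Z_total = R1 + (L || C) = 48.2 + j1.714 Ω = 48.23∠2.0° Ω.

Z = 48.2 + j1.714 Ω = 48.23∠2.0° Ω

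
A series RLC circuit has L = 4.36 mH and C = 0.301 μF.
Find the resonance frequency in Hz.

Step 1 — Resonance condition Im(Z)=0 gives ω₀ = 1/√(LC).
Step 2 — ω₀ = 1/√(0.00436·3.01e-07) = 2.76e+04 rad/s.
Step 3 — f₀ = ω₀/(2π) = 4393 Hz.

f₀ = 4393 Hz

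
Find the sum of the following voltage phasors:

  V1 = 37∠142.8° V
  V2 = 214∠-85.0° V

Step 1 — Convert each phasor to rectangular form:
  V1 = 37·(cos(142.8°) + j·sin(142.8°)) = -29.47 + j22.37 V
  V2 = 214·(cos(-85.0°) + j·sin(-85.0°)) = 18.65 - j213.2 V
Step 2 — Sum components: V_total = -10.82 - j190.8 V.
Step 3 — Convert to polar: |V_total| = 191.1 V, ∠V_total = -93.2°.

V_total = 191.1∠-93.2° V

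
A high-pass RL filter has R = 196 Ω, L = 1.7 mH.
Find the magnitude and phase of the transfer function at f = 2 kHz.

Step 1 — Angular frequency: ω = 2π·2000 = 1.257e+04 rad/s.
Step 2 — Transfer function: H(jω) = jωL/(R + jωL).
Step 3 — Numerator jωL = j·21.36; denominator R + jωL = 196 + j21.36.
Step 4 — H = 0.01174 + j0.1077.
Step 5 — Magnitude: |H| = 0.1084 (-19.3 dB); phase: φ = 83.8°.

|H| = 0.1084 (-19.3 dB), φ = 83.8°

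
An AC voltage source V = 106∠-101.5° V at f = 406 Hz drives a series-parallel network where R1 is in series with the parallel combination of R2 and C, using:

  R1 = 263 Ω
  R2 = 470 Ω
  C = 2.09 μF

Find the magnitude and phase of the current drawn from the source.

Step 1 — Angular frequency: ω = 2π·f = 2π·406 = 2551 rad/s.
Step 2 — Component impedances:
  R1: Z = R = 263 Ω
  R2: Z = R = 470 Ω
  C: Z = 1/(jωC) = -j/(ω·C) = 0 - j187.6 Ω
Step 3 — Parallel branch: R2 || C = 1/(1/R2 + 1/C) = 64.57 - j161.8 Ω.
Step 4 — Series with R1: Z_total = R1 + (R2 || C) = 327.6 - j161.8 Ω = 365.3∠-26.3° Ω.
Step 5 — Source phasor: V = 106∠-101.5° V = -21.13 - j103.9 V.
Step 6 — Ohm's law: I = V / Z_total = (-21.13 - j103.9) / (327.6 - j161.8) = 0.07405 - j0.2805 A.
Step 7 — Convert to polar: |I| = 0.2901 A, ∠I = -75.2°.

I = 0.2901∠-75.2° A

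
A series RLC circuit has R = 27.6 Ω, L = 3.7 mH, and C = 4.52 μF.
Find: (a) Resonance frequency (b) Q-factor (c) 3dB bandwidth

Step 1 — Resonance condition Im(Z)=0 gives ω₀ = 1/√(LC).
Step 2 — ω₀ = 1/√(0.0037·4.52e-06) = 7733 rad/s.
Step 3 — f₀ = ω₀/(2π) = 1231 Hz.
Step 4 — Series Q: Q = ω₀L/R = 7733·0.0037/27.6 = 1.037.
Step 5 — 3dB bandwidth: Δω = ω₀/Q = 7459 rad/s; BW = Δω/(2π) = 1187 Hz.

(a) f₀ = 1231 Hz  (b) Q = 1.037  (c) BW = 1187 Hz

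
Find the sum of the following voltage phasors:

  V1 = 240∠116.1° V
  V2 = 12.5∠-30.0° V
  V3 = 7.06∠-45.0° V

Step 1 — Convert each phasor to rectangular form:
  V1 = 240·(cos(116.1°) + j·sin(116.1°)) = -105.6 + j215.5 V
  V2 = 12.5·(cos(-30.0°) + j·sin(-30.0°)) = 10.83 - j6.25 V
  V3 = 7.06·(cos(-45.0°) + j·sin(-45.0°)) = 4.992 - j4.992 V
Step 2 — Sum components: V_total = -89.77 + j204.3 V.
Step 3 — Convert to polar: |V_total| = 223.1 V, ∠V_total = 113.7°.

V_total = 223.1∠113.7° V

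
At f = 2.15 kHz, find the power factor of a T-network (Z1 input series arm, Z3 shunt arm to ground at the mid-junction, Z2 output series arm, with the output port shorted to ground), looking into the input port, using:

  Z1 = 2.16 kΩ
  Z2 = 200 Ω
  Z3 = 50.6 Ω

Step 1 — Angular frequency: ω = 2π·f = 2π·2150 = 1.351e+04 rad/s.
Step 2 — Component impedances:
  Z1: Z = R = 2160 Ω
  Z2: Z = R = 200 Ω
  Z3: Z = R = 50.6 Ω
Step 3 — With the output port shorted to ground, the output series arm Z2 runs from the junction to ground; the shunt arm Z3 also runs from the junction to ground. They appear in parallel: Z3 || Z2 = 40.38 Ω.
Step 4 — Series with input arm Z1: Z_in = Z1 + (Z3 || Z2) = 2200 Ω = 2200∠0.0° Ω.
Step 5 — Power factor: PF = cos(φ) = Re(Z)/|Z| = 2200/2200 = 1.
Step 6 — Type: Im(Z) = 0 ⇒ unity (phase φ = 0.0°).

PF = 1 (unity, φ = 0.0°)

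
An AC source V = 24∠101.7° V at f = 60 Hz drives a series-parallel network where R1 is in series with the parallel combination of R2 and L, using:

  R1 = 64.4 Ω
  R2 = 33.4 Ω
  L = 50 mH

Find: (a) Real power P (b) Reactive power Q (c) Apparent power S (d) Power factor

Step 1 — Angular frequency: ω = 2π·f = 2π·60 = 377 rad/s.
Step 2 — Component impedances:
  R1: Z = R = 64.4 Ω
  R2: Z = R = 33.4 Ω
  L: Z = jωL = j·377·0.05 = 0 + j18.85 Ω
Step 3 — Parallel branch: R2 || L = 1/(1/R2 + 1/L) = 8.068 + j14.3 Ω.
Step 4 — Series with R1: Z_total = R1 + (R2 || L) = 72.47 + j14.3 Ω = 73.86∠11.2° Ω.
Step 5 — Source phasor: V = 24∠101.7° V = -4.867 + j23.5 V.
Step 6 — Current: I = V / Z = -0.003064 + j0.3249 A = 0.3249∠90.5° A.
Step 7 — Complex power: S = V·I* = 7.651 + j1.509 VA.
Step 8 — Real power: P = Re(S) = 7.651 W.
Step 9 — Reactive power: Q = Im(S) = 1.509 VAR.
Step 10 — Apparent power: |S| = 7.798 VA.
Step 11 — Power factor: PF = P/|S| = 0.9811 (lagging).

(a) P = 7.651 W  (b) Q = 1.509 VAR  (c) S = 7.798 VA  (d) PF = 0.9811 (lagging)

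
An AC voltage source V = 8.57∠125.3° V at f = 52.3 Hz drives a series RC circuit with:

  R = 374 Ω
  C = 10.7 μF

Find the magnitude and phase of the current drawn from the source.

Step 1 — Angular frequency: ω = 2π·f = 2π·52.3 = 328.6 rad/s.
Step 2 — Component impedances:
  R: Z = R = 374 Ω
  C: Z = 1/(jωC) = -j/(ω·C) = 0 - j284.4 Ω
Step 3 — Series combination: Z_total = R + C = 374 - j284.4 Ω = 469.9∠-37.3° Ω.
Step 4 — Source phasor: V = 8.57∠125.3° V = -4.952 + j6.994 V.
Step 5 — Ohm's law: I = V / Z_total = (-4.952 + j6.994) / (374 - j284.4) = -0.0174 + j0.005469 A.
Step 6 — Convert to polar: |I| = 0.01824 A, ∠I = 162.6°.

I = 0.01824∠162.6° A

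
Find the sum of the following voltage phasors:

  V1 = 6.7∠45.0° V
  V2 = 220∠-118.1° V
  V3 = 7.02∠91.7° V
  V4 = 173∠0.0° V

Step 1 — Convert each phasor to rectangular form:
  V1 = 6.7·(cos(45.0°) + j·sin(45.0°)) = 4.738 + j4.738 V
  V2 = 220·(cos(-118.1°) + j·sin(-118.1°)) = -103.6 - j194.1 V
  V3 = 7.02·(cos(91.7°) + j·sin(91.7°)) = -0.2083 + j7.017 V
  V4 = 173·(cos(0.0°) + j·sin(0.0°)) = 173 V
Step 2 — Sum components: V_total = 73.91 - j182.3 V.
Step 3 — Convert to polar: |V_total| = 196.7 V, ∠V_total = -67.9°.

V_total = 196.7∠-67.9° V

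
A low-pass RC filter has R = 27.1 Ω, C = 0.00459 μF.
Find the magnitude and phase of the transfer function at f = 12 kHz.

Step 1 — Angular frequency: ω = 2π·1.2e+04 = 7.54e+04 rad/s.
Step 2 — Transfer function: H(jω) = 1/(1 + jωRC).
Step 3 — Denominator: 1 + jωRC = 1 + j·7.54e+04·27.1·4.59e-09 = 1 + j0.009379.
Step 4 — H = 0.9999 - j0.009378.
Step 5 — Magnitude: |H| = 1 (-0.0 dB); phase: φ = -0.5°.

|H| = 1 (-0.0 dB), φ = -0.5°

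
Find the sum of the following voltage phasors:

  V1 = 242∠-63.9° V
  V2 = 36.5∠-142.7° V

Step 1 — Convert each phasor to rectangular form:
  V1 = 242·(cos(-63.9°) + j·sin(-63.9°)) = 106.5 - j217.3 V
  V2 = 36.5·(cos(-142.7°) + j·sin(-142.7°)) = -29.03 - j22.12 V
Step 2 — Sum components: V_total = 77.43 - j239.4 V.
Step 3 — Convert to polar: |V_total| = 251.6 V, ∠V_total = -72.1°.

V_total = 251.6∠-72.1° V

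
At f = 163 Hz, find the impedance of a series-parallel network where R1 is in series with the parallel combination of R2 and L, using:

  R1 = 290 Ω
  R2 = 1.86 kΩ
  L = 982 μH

Step 1 — Angular frequency: ω = 2π·f = 2π·163 = 1024 rad/s.
Step 2 — Component impedances:
  R1: Z = R = 290 Ω
  R2: Z = R = 1860 Ω
  L: Z = jωL = j·1024·0.000982 = 0 + j1.006 Ω
Step 3 — Parallel branch: R2 || L = 1/(1/R2 + 1/L) = 0.0005438 + j1.006 Ω.
Step 4 — Series with R1: Z_total = R1 + (R2 || L) = 290 + j1.006 Ω = 290∠0.2° Ω.

Z = 290 + j1.006 Ω = 290∠0.2° Ω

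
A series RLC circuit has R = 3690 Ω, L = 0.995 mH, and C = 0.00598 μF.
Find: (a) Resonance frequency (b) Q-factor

Step 1 — Resonance condition Im(Z)=0 gives ω₀ = 1/√(LC).
Step 2 — ω₀ = 1/√(0.000995·5.98e-09) = 4.1e+05 rad/s.
Step 3 — f₀ = ω₀/(2π) = 6.525e+04 Hz.
Step 4 — Series Q: Q = ω₀L/R = 4.1e+05·0.000995/3690 = 0.1105.

(a) f₀ = 6.525e+04 Hz  (b) Q = 0.1105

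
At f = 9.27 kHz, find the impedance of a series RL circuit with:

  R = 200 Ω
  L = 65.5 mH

Step 1 — Angular frequency: ω = 2π·f = 2π·9270 = 5.825e+04 rad/s.
Step 2 — Component impedances:
  R: Z = R = 200 Ω
  L: Z = jωL = j·5.825e+04·0.0655 = 0 + j3815 Ω
Step 3 — Series combination: Z_total = R + L = 200 + j3815 Ω = 3820∠87.0° Ω.

Z = 200 + j3815 Ω = 3820∠87.0° Ω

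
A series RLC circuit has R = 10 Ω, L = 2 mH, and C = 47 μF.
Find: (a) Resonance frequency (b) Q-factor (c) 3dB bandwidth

Step 1 — Resonance condition Im(Z)=0 gives ω₀ = 1/√(LC).
Step 2 — ω₀ = 1/√(0.002·4.7e-05) = 3262 rad/s.
Step 3 — f₀ = ω₀/(2π) = 519.1 Hz.
Step 4 — Series Q: Q = ω₀L/R = 3262·0.002/10 = 0.6523.
Step 5 — 3dB bandwidth: Δω = ω₀/Q = 5000 rad/s; BW = Δω/(2π) = 795.8 Hz.

(a) f₀ = 519.1 Hz  (b) Q = 0.6523  (c) BW = 795.8 Hz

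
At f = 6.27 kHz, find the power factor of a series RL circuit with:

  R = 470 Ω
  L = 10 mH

Step 1 — Angular frequency: ω = 2π·f = 2π·6270 = 3.94e+04 rad/s.
Step 2 — Component impedances:
  R: Z = R = 470 Ω
  L: Z = jωL = j·3.94e+04·0.01 = 0 + j394 Ω
Step 3 — Series combination: Z_total = R + L = 470 + j394 Ω = 613.3∠40.0° Ω.
Step 4 — Power factor: PF = cos(φ) = Re(Z)/|Z| = 470/613.27 = 0.7664.
Step 5 — Type: Im(Z) = 394 ⇒ lagging (phase φ = 40.0°).

PF = 0.7664 (lagging, φ = 40.0°)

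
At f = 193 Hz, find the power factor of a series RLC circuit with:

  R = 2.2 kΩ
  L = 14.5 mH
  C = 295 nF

Step 1 — Angular frequency: ω = 2π·f = 2π·193 = 1213 rad/s.
Step 2 — Component impedances:
  R: Z = R = 2200 Ω
  L: Z = jωL = j·1213·0.0145 = 0 + j17.58 Ω
  C: Z = 1/(jωC) = -j/(ω·C) = 0 - j2795 Ω
Step 3 — Series combination: Z_total = R + L + C = 2200 - j2778 Ω = 3543∠-51.6° Ω.
Step 4 — Power factor: PF = cos(φ) = Re(Z)/|Z| = 2200/3543 = 0.6209.
Step 5 — Type: Im(Z) = -2778 ⇒ leading (phase φ = -51.6°).

PF = 0.6209 (leading, φ = -51.6°)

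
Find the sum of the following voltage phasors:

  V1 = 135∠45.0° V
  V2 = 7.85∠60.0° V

Step 1 — Convert each phasor to rectangular form:
  V1 = 135·(cos(45.0°) + j·sin(45.0°)) = 95.46 + j95.46 V
  V2 = 7.85·(cos(60.0°) + j·sin(60.0°)) = 3.925 + j6.798 V
Step 2 — Sum components: V_total = 99.38 + j102.3 V.
Step 3 — Convert to polar: |V_total| = 142.6 V, ∠V_total = 45.8°.

V_total = 142.6∠45.8° V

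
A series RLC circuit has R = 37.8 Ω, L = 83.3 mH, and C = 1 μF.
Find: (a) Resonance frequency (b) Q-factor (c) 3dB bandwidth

Step 1 — Resonance condition Im(Z)=0 gives ω₀ = 1/√(LC).
Step 2 — ω₀ = 1/√(0.0833·1e-06) = 3465 rad/s.
Step 3 — f₀ = ω₀/(2π) = 551.4 Hz.
Step 4 — Series Q: Q = ω₀L/R = 3465·0.0833/37.8 = 7.635.
Step 5 — 3dB bandwidth: Δω = ω₀/Q = 453.8 rad/s; BW = Δω/(2π) = 72.22 Hz.

(a) f₀ = 551.4 Hz  (b) Q = 7.635  (c) BW = 72.22 Hz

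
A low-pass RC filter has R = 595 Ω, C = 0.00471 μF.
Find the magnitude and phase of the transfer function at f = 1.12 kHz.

Step 1 — Angular frequency: ω = 2π·1120 = 7037 rad/s.
Step 2 — Transfer function: H(jω) = 1/(1 + jωRC).
Step 3 — Denominator: 1 + jωRC = 1 + j·7037·595·4.71e-09 = 1 + j0.01972.
Step 4 — H = 0.9996 - j0.01971.
Step 5 — Magnitude: |H| = 0.9998 (-0.0 dB); phase: φ = -1.1°.

|H| = 0.9998 (-0.0 dB), φ = -1.1°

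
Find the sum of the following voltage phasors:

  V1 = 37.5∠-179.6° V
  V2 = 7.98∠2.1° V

Step 1 — Convert each phasor to rectangular form:
  V1 = 37.5·(cos(-179.6°) + j·sin(-179.6°)) = -37.5 - j0.2618 V
  V2 = 7.98·(cos(2.1°) + j·sin(2.1°)) = 7.975 + j0.2924 V
Step 2 — Sum components: V_total = -29.52 + j0.03062 V.
Step 3 — Convert to polar: |V_total| = 29.52 V, ∠V_total = 179.9°.

V_total = 29.52∠179.9° V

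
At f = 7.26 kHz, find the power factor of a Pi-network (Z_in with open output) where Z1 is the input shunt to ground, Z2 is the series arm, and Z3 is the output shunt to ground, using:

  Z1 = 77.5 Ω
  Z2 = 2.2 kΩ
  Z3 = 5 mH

Step 1 — Angular frequency: ω = 2π·f = 2π·7260 = 4.562e+04 rad/s.
Step 2 — Component impedances:
  Z1: Z = R = 77.5 Ω
  Z2: Z = R = 2200 Ω
  Z3: Z = jωL = j·4.562e+04·0.005 = 0 + j228.1 Ω
Step 3 — With open output, the series arm Z2 and the output shunt Z3 appear in series to ground: Z2 + Z3 = 2200 + j228.1 Ω.
Step 4 — Parallel with input shunt Z1: Z_in = Z1 || (Z2 + Z3) = 74.89 + j0.2615 Ω = 74.89∠0.2° Ω.
Step 5 — Power factor: PF = cos(φ) = Re(Z)/|Z| = 74.89/74.89 = 1.
Step 6 — Type: Im(Z) = 0.2615 ⇒ lagging (phase φ = 0.2°).

PF = 1 (lagging, φ = 0.2°)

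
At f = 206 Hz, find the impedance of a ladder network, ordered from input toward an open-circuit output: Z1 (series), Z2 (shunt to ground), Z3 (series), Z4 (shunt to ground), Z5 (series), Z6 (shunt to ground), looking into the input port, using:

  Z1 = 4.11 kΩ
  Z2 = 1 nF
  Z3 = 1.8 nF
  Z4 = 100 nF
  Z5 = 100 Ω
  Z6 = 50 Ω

Step 1 — Angular frequency: ω = 2π·f = 2π·206 = 1294 rad/s.
Step 2 — Component impedances:
  Z1: Z = R = 4110 Ω
  Z2: Z = 1/(jωC) = -j/(ω·C) = 0 - j7.726e+05 Ω
  Z3: Z = 1/(jωC) = -j/(ω·C) = 0 - j4.292e+05 Ω
  Z4: Z = 1/(jωC) = -j/(ω·C) = 0 - j7726 Ω
  Z5: Z = R = 100 Ω
  Z6: Z = R = 50 Ω
Step 3 — Ladder network (open output): work backward from the far end, alternating series and parallel combinations. Z_in = 4172 - j2.759e+05 Ω = 2.76e+05∠-89.1° Ω.

Z = 4172 - j2.759e+05 Ω = 2.76e+05∠-89.1° Ω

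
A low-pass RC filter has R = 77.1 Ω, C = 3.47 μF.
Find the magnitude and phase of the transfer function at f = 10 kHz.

Step 1 — Angular frequency: ω = 2π·1e+04 = 6.283e+04 rad/s.
Step 2 — Transfer function: H(jω) = 1/(1 + jωRC).
Step 3 — Denominator: 1 + jωRC = 1 + j·6.283e+04·77.1·3.47e-06 = 1 + j16.81.
Step 4 — H = 0.003526 - j0.05928.
Step 5 — Magnitude: |H| = 0.05938 (-24.5 dB); phase: φ = -86.6°.

|H| = 0.05938 (-24.5 dB), φ = -86.6°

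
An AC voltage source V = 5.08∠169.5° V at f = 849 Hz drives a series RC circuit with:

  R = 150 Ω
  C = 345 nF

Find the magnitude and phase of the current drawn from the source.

Step 1 — Angular frequency: ω = 2π·f = 2π·849 = 5334 rad/s.
Step 2 — Component impedances:
  R: Z = R = 150 Ω
  C: Z = 1/(jωC) = -j/(ω·C) = 0 - j543.4 Ω
Step 3 — Series combination: Z_total = R + C = 150 - j543.4 Ω = 563.7∠-74.6° Ω.
Step 4 — Source phasor: V = 5.08∠169.5° V = -4.995 + j0.9258 V.
Step 5 — Ohm's law: I = V / Z_total = (-4.995 + j0.9258) / (150 - j543.4) = -0.003941 - j0.008105 A.
Step 6 — Convert to polar: |I| = 0.009012 A, ∠I = -115.9°.

I = 0.009012∠-115.9° A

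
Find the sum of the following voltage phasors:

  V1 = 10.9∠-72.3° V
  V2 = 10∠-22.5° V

Step 1 — Convert each phasor to rectangular form:
  V1 = 10.9·(cos(-72.3°) + j·sin(-72.3°)) = 3.314 - j10.38 V
  V2 = 10·(cos(-22.5°) + j·sin(-22.5°)) = 9.239 - j3.827 V
Step 2 — Sum components: V_total = 12.55 - j14.21 V.
Step 3 — Convert to polar: |V_total| = 18.96 V, ∠V_total = -48.5°.

V_total = 18.96∠-48.5° V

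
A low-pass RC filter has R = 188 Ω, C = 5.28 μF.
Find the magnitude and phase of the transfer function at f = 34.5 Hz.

Step 1 — Angular frequency: ω = 2π·34.5 = 216.8 rad/s.
Step 2 — Transfer function: H(jω) = 1/(1 + jωRC).
Step 3 — Denominator: 1 + jωRC = 1 + j·216.8·188·5.28e-06 = 1 + j0.2152.
Step 4 — H = 0.9557 - j0.2057.
Step 5 — Magnitude: |H| = 0.9776 (-0.2 dB); phase: φ = -12.1°.

|H| = 0.9776 (-0.2 dB), φ = -12.1°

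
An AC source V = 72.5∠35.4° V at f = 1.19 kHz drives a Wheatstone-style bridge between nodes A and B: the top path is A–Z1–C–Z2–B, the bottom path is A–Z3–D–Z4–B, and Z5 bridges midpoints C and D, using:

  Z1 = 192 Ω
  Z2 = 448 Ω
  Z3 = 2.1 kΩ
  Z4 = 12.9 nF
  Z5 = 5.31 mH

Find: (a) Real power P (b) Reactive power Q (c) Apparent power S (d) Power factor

Step 1 — Angular frequency: ω = 2π·f = 2π·1190 = 7477 rad/s.
Step 2 — Component impedances:
  Z1: Z = R = 192 Ω
  Z2: Z = R = 448 Ω
  Z3: Z = R = 2100 Ω
  Z4: Z = 1/(jωC) = -j/(ω·C) = 0 - j1.037e+04 Ω
  Z5: Z = jωL = j·7477·0.00531 = 0 + j39.7 Ω
Step 3 — Bridge requires nodal analysis (the Z5 bridge couples midpoints C and D, so the two paths cannot be reduced to a simple series/parallel combination). Setting node B to ground and injecting 1 A at node A, the 3-node admittance system at A, C, D solves to V_A = Z_AB = 623.4 - j19.13 Ω = 623.7∠-1.8° Ω.
Step 4 — Source phasor: V = 72.5∠35.4° V = 59.1 + j42 V.
Step 5 — Current: I = V / Z = 0.09265 + j0.07022 A = 0.1162∠37.2° A.
Step 6 — Complex power: S = V·I* = 8.424 - j0.2586 VA.
Step 7 — Real power: P = Re(S) = 8.424 W.
Step 8 — Reactive power: Q = Im(S) = -0.2586 VAR.
Step 9 — Apparent power: |S| = 8.428 VA.
Step 10 — Power factor: PF = P/|S| = 0.9995 (leading).

(a) P = 8.424 W  (b) Q = -0.2586 VAR  (c) S = 8.428 VA  (d) PF = 0.9995 (leading)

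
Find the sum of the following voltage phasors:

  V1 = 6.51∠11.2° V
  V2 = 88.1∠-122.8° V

Step 1 — Convert each phasor to rectangular form:
  V1 = 6.51·(cos(11.2°) + j·sin(11.2°)) = 6.386 + j1.264 V
  V2 = 88.1·(cos(-122.8°) + j·sin(-122.8°)) = -47.72 - j74.05 V
Step 2 — Sum components: V_total = -41.34 - j72.79 V.
Step 3 — Convert to polar: |V_total| = 83.71 V, ∠V_total = -119.6°.

V_total = 83.71∠-119.6° V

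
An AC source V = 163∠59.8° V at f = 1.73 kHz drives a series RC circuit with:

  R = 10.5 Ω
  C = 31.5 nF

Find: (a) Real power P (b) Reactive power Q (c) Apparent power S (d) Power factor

Step 1 — Angular frequency: ω = 2π·f = 2π·1730 = 1.087e+04 rad/s.
Step 2 — Component impedances:
  R: Z = R = 10.5 Ω
  C: Z = 1/(jωC) = -j/(ω·C) = 0 - j2921 Ω
Step 3 — Series combination: Z_total = R + C = 10.5 - j2921 Ω = 2921∠-89.8° Ω.
Step 4 — Source phasor: V = 163∠59.8° V = 81.99 + j140.9 V.
Step 5 — Current: I = V / Z = -0.04813 + j0.02825 A = 0.05581∠149.6° A.
Step 6 — Complex power: S = V·I* = 0.03271 - j9.097 VA.
Step 7 — Real power: P = Re(S) = 0.03271 W.
Step 8 — Reactive power: Q = Im(S) = -9.097 VAR.
Step 9 — Apparent power: |S| = 9.097 VA.
Step 10 — Power factor: PF = P/|S| = 0.003595 (leading).

(a) P = 0.03271 W  (b) Q = -9.097 VAR  (c) S = 9.097 VA  (d) PF = 0.003595 (leading)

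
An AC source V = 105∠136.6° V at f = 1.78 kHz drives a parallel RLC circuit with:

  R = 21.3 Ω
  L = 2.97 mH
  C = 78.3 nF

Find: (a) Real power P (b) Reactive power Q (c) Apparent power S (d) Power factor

Step 1 — Angular frequency: ω = 2π·f = 2π·1780 = 1.118e+04 rad/s.
Step 2 — Component impedances:
  R: Z = R = 21.3 Ω
  L: Z = jωL = j·1.118e+04·0.00297 = 0 + j33.22 Ω
  C: Z = 1/(jωC) = -j/(ω·C) = 0 - j1142 Ω
Step 3 — Parallel combination: 1/Z_total = 1/R + 1/L + 1/C; Z_total = 15.35 + j9.557 Ω = 18.08∠31.9° Ω.
Step 4 — Source phasor: V = 105∠136.6° V = -76.29 + j72.14 V.
Step 5 — Current: I = V / Z = -1.473 + j5.617 A = 5.807∠104.7° A.
Step 6 — Complex power: S = V·I* = 517.6 + j322.3 VA.
Step 7 — Real power: P = Re(S) = 517.6 W.
Step 8 — Reactive power: Q = Im(S) = 322.3 VAR.
Step 9 — Apparent power: |S| = 609.7 VA.
Step 10 — Power factor: PF = P/|S| = 0.8489 (lagging).

(a) P = 517.6 W  (b) Q = 322.3 VAR  (c) S = 609.7 VA  (d) PF = 0.8489 (lagging)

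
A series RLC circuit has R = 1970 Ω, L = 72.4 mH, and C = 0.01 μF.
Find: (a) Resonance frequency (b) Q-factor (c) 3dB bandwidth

Step 1 — Resonance condition Im(Z)=0 gives ω₀ = 1/√(LC).
Step 2 — ω₀ = 1/√(0.0724·1e-08) = 3.716e+04 rad/s.
Step 3 — f₀ = ω₀/(2π) = 5915 Hz.
Step 4 — Series Q: Q = ω₀L/R = 3.716e+04·0.0724/1970 = 1.366.
Step 5 — 3dB bandwidth: Δω = ω₀/Q = 2.721e+04 rad/s; BW = Δω/(2π) = 4331 Hz.

(a) f₀ = 5915 Hz  (b) Q = 1.366  (c) BW = 4331 Hz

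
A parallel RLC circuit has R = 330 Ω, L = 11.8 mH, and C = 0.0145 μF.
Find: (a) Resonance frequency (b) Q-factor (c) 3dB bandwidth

Step 1 — Resonance: ω₀ = 1/√(LC) = 1/√(0.0118·1.45e-08) = 7.645e+04 rad/s.
Step 2 — f₀ = ω₀/(2π) = 1.217e+04 Hz.
Step 3 — Parallel Q: Q = R/(ω₀L) = 330/(7.645e+04·0.0118) = 0.3658.
Step 4 — Bandwidth: Δω = ω₀/Q = 2.09e+05 rad/s; BW = Δω/(2π) = 3.326e+04 Hz.

(a) f₀ = 1.217e+04 Hz  (b) Q = 0.3658  (c) BW = 3.326e+04 Hz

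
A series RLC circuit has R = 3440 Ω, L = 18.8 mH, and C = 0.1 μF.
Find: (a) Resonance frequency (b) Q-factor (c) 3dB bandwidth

Step 1 — Resonance: ω₀ = 1/√(LC) = 1/√(0.0188·1e-07) = 2.306e+04 rad/s.
Step 2 — f₀ = ω₀/(2π) = 3671 Hz.
Step 3 — Series Q: Q = ω₀L/R = 2.306e+04·0.0188/3440 = 0.126.
Step 4 — Bandwidth: Δω = ω₀/Q = 1.83e+05 rad/s; BW = Δω/(2π) = 2.912e+04 Hz.

(a) f₀ = 3671 Hz  (b) Q = 0.126  (c) BW = 2.912e+04 Hz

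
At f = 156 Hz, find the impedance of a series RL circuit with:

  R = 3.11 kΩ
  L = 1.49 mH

Step 1 — Angular frequency: ω = 2π·f = 2π·156 = 980.2 rad/s.
Step 2 — Component impedances:
  R: Z = R = 3110 Ω
  L: Z = jωL = j·980.2·0.00149 = 0 + j1.46 Ω
Step 3 — Series combination: Z_total = R + L = 3110 + j1.46 Ω = 3110∠0.0° Ω.

Z = 3110 + j1.46 Ω = 3110∠0.0° Ω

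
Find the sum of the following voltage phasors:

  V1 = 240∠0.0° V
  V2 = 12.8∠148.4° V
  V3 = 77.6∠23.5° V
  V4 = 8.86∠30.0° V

Step 1 — Convert each phasor to rectangular form:
  V1 = 240·(cos(0.0°) + j·sin(0.0°)) = 240 V
  V2 = 12.8·(cos(148.4°) + j·sin(148.4°)) = -10.9 + j6.707 V
  V3 = 77.6·(cos(23.5°) + j·sin(23.5°)) = 71.16 + j30.94 V
  V4 = 8.86·(cos(30.0°) + j·sin(30.0°)) = 7.673 + j4.43 V
Step 2 — Sum components: V_total = 307.9 + j42.08 V.
Step 3 — Convert to polar: |V_total| = 310.8 V, ∠V_total = 7.8°.

V_total = 310.8∠7.8° V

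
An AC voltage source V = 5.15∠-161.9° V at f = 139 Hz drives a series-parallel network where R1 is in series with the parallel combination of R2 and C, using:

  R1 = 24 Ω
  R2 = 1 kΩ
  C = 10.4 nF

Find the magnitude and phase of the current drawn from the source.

Step 1 — Angular frequency: ω = 2π·f = 2π·139 = 873.4 rad/s.
Step 2 — Component impedances:
  R1: Z = R = 24 Ω
  R2: Z = R = 1000 Ω
  C: Z = 1/(jωC) = -j/(ω·C) = 0 - j1.101e+05 Ω
Step 3 — Parallel branch: R2 || C = 1/(1/R2 + 1/C) = 999.9 - j9.082 Ω.
Step 4 — Series with R1: Z_total = R1 + (R2 || C) = 1024 - j9.082 Ω = 1024∠-0.5° Ω.
Step 5 — Source phasor: V = 5.15∠-161.9° V = -4.895 - j1.6 V.
Step 6 — Ohm's law: I = V / Z_total = (-4.895 - j1.6) / (1024 - j9.082) = -0.004767 - j0.001605 A.
Step 7 — Convert to polar: |I| = 0.00503 A, ∠I = -161.4°.

I = 0.00503∠-161.4° A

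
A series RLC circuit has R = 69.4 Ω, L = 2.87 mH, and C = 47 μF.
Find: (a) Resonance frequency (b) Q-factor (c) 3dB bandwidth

Step 1 — Resonance condition Im(Z)=0 gives ω₀ = 1/√(LC).
Step 2 — ω₀ = 1/√(0.00287·4.7e-05) = 2723 rad/s.
Step 3 — f₀ = ω₀/(2π) = 433.3 Hz.
Step 4 — Series Q: Q = ω₀L/R = 2723·0.00287/69.4 = 0.1126.
Step 5 — 3dB bandwidth: Δω = ω₀/Q = 2.418e+04 rad/s; BW = Δω/(2π) = 3849 Hz.

(a) f₀ = 433.3 Hz  (b) Q = 0.1126  (c) BW = 3849 Hz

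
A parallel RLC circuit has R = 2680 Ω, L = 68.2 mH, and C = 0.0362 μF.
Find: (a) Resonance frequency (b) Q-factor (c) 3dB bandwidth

Step 1 — Resonance: ω₀ = 1/√(LC) = 1/√(0.0682·3.62e-08) = 2.013e+04 rad/s.
Step 2 — f₀ = ω₀/(2π) = 3203 Hz.
Step 3 — Parallel Q: Q = R/(ω₀L) = 2680/(2.013e+04·0.0682) = 1.953.
Step 4 — Bandwidth: Δω = ω₀/Q = 1.031e+04 rad/s; BW = Δω/(2π) = 1641 Hz.

(a) f₀ = 3203 Hz  (b) Q = 1.953  (c) BW = 1641 Hz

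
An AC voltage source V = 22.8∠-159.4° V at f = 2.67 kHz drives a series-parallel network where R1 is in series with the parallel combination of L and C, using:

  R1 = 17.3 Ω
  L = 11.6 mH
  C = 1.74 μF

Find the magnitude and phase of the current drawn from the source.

Step 1 — Angular frequency: ω = 2π·f = 2π·2670 = 1.678e+04 rad/s.
Step 2 — Component impedances:
  R1: Z = R = 17.3 Ω
  L: Z = jωL = j·1.678e+04·0.0116 = 0 + j194.6 Ω
  C: Z = 1/(jωC) = -j/(ω·C) = 0 - j34.26 Ω
Step 3 — Parallel branch: L || C = 1/(1/L + 1/C) = 0 - j41.58 Ω.
Step 4 — Series with R1: Z_total = R1 + (L || C) = 17.3 - j41.58 Ω = 45.03∠-67.4° Ω.
Step 5 — Source phasor: V = 22.8∠-159.4° V = -21.34 - j8.022 V.
Step 6 — Ohm's law: I = V / Z_total = (-21.34 - j8.022) / (17.3 - j41.58) = -0.0176 - j0.506 A.
Step 7 — Convert to polar: |I| = 0.5063 A, ∠I = -92.0°.

I = 0.5063∠-92.0° A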